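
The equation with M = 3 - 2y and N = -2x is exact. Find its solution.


Check exactness: ∂M/∂y = -2 and ∂N/∂x = -2; equal, so the equation is exact.
Integrate M with respect to x (treating y as constant): ∫M dx = 3x - 2xy + h(y).
Differentiate w.r.t. y and set equal to N: all terms match, so h'(y) = 0 and h is a constant absorbed into C.
General solution: 3x - 2xy = C.


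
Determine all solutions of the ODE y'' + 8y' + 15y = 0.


Characteristic equation: r² + 8r + 15 = 0.
Factor: (r + 5)(r + 3) = 0 ⇒ r = -5, -3 (distinct real).
General solution: y = C₁e^(-5x) + C₂e^(-3x).


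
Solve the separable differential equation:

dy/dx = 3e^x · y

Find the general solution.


Separate variables: dy/y = 3e^x dx.
Integrate: ln|y| = 3e^x + C₀.
Exponentiate: y = Ce^(3e^x).


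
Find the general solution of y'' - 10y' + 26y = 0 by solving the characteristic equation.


Characteristic equation: r² - 10r + 26 = 0.
Discriminant is negative; roots r = 5 ± 1i (complex conjugate pair).
General solution uses e^(α x)(C₁ cos(β x) + C₂ sin(β x)): y = e^(5x)(C₁cos(x) + C₂sin(x)).


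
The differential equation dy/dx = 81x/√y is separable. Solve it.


Separate: √y dy = 81x dx.
Integrate: (2/3)y^(3/2) = (81/2)x² + C.


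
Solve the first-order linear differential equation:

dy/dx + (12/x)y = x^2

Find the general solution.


P(x) = 12/x ⇒ μ = x^12.
(x^12 y)' = x^14 ⇒ x^12 y = x^15/(15) + C.
Solve for y: y = (1/15)x^3 + C/x^12.


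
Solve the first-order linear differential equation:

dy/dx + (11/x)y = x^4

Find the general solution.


P(x) = 11/x ⇒ μ = x^11.
(x^11 y)' = x^15 ⇒ x^11 y = x^16/(16) + C.
Solve for y: y = (1/16)x^5 + C/x^11.


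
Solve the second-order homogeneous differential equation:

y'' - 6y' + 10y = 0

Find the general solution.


Characteristic equation: r² - 6r + 10 = 0.
Discriminant is negative; roots r = 3 ± 1i (complex conjugate pair).
General solution uses e^(α x)(C₁ cos(β x) + C₂ sin(β x)): y = e^(3x)(C₁cos(x) + C₂sin(x)).


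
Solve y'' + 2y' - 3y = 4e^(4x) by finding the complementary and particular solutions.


Characteristic roots of r² + 2r - 3 = 0 are 1, -3.
y_h = C₁e^(x) + C₂e^(-3x).
Forcing exponent 4 is not a characteristic root; try y_p = Ae^(4x).
Substitute: A·(16 + (2)·4 + (-3)) = A·21 = 4, so A = 4/21.
General solution: y = C₁e^(x) + C₂e^(-3x) + (4/21)e^(4x).


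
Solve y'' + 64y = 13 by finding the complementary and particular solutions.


Homogeneous part: r² + 64 = 0 ⇒ r = ±8i, so y_h = C₁cos(8x) + C₂sin(8x).
Try constant y_p = A; plug in: 64A = 13 ⇒ A = 13/64.
General solution: y = C₁cos(8x) + C₂sin(8x) + 13/64.


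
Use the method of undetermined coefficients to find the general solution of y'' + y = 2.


Homogeneous part: r² + 1 = 0 ⇒ r = ±1i, so y_h = C₁cos(x) + C₂sin(x).
Try constant y_p = A; plug in: 1A = 2 ⇒ A = 2.
General solution: y = C₁cos(x) + C₂sin(x) + 2.


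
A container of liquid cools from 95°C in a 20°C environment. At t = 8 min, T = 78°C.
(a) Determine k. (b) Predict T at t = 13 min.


Newton's law: T(t) = T_a + (T₀ - T_a)e^(-kt).
(a) Use T(8) = 78: (78 - 20)/(95 - 20) = e^(-k·8), so k = -ln(0.773)/8 ≈ 0.0321.
(b) Apply k to t = 13: T(13) = 20 + (75)e^(-0.418) ≈ 69.4°C.


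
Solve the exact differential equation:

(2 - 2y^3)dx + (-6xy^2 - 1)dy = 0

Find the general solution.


Check exactness: ∂M/∂y = -6y^2 and ∂N/∂x = -6y^2; equal, so the equation is exact.
Integrate M with respect to x (treating y as constant): ∫M dx = 2x - 2xy^3 + h(y).
Differentiate w.r.t. y and set equal to N: the x-dependent terms already match, leaving h'(y) = -1. Integrate: h(y) = -y.
So F(x,y) = 2x - 2xy^3 - y.
General solution: 2x - 2xy^3 - y = C.


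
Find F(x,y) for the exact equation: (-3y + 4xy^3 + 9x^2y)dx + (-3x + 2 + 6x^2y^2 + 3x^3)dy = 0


Check exactness: ∂M/∂y = -3 + 12xy^2 + 9x^2 and ∂N/∂x = -3 + 12xy^2 + 9x^2; equal, so the equation is exact.
Integrate M with respect to x (treating y as constant): ∫M dx = -3xy + 2x^2y^3 + 3x^3y + h(y).
Differentiate w.r.t. y and set equal to N: the x-dependent terms already match, leaving h'(y) = 2. Integrate: h(y) = 2y.
So F(x,y) = -3xy + 2y + 2x^2y^3 + 3x^3y.
General solution: -3xy + 2y + 2x^2y^3 + 3x^3y = C.


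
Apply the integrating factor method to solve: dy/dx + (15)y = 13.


P(x) = 15, Q(x) = 13; integrating factor μ = e^(15x).
(μ y)' = 13e^(15x) ⇒ μ y = (13/15)e^(15x) + C.
Divide by μ: y = 13/15 + Ce^(-15x).


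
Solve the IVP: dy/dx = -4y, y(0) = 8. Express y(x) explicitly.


General solution of y' = -4y is y = Ce^(-4x).
Apply y(0) = 8: C = 8.
Particular solution: y = 8e^(-4x).


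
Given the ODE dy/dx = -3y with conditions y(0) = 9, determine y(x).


General solution of y' = -3y is y = Ce^(-3x).
Apply y(0) = 9: C = 9.
Particular solution: y = 9e^(-3x).


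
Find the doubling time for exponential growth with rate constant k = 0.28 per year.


Exponential growth: P(t) = P₀ e^(0.28t). Set P(t)/P₀ = 2: e^(0.28t) = 2.
Solve: t = ln(2)/0.28 ≈ 2.48 years.


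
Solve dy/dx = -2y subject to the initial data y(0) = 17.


General solution of y' = -2y is y = Ce^(-2x).
Apply y(0) = 17: C = 17.
Particular solution: y = 17e^(-2x).


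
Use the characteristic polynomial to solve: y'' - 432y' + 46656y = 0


Characteristic equation: r² - 432r + 46656 = 0, i.e. (r - 216)² = 0.
Repeated root r = 216; include an x factor for the second linearly independent solution.
General solution: y = (C₁ + C₂x)e^(216x).


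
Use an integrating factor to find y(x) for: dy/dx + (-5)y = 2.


P(x) = -5 ⇒ μ = e^(-5x).
(μ y)' = 2e^(-5x) ⇒ μ y = -(2/5)e^(-5x) + C.
Divide by μ: y = -2/5 + Ce^(5x).


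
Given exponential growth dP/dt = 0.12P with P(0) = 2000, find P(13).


The ODE dP/dt = 0.12P has solution P(t) = P(0)e^(0.12t).
Substitute P(0) = 2000 and t = 13: P(13) = 2000 e^(1.56) ≈ 9518.


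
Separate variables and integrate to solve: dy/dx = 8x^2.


Integrate both sides with respect to x: y = ∫ 8x^2 dx = (8/3)x^3 + C.


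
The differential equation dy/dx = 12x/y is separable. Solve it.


Separate variables: y dy = 12x dx.
Integrate both sides: y²/2 = 6x^2 + C₀.
Multiply by 2: y² = 12x^2 + C.


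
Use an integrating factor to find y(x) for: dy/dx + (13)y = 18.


P(x) = 13, Q(x) = 18; integrating factor μ = e^(13x).
(μ y)' = 18e^(13x) ⇒ μ y = (18/13)e^(13x) + C.
Divide by μ: y = 18/13 + Ce^(-13x).


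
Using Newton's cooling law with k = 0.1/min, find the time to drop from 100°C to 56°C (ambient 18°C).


From T(t) = T_a + (T₀ - T_a)e^(-kt), set T(t) = 56:
(56 - 18) / (100 - 18) = e^(-0.1t), so t = -ln(0.463)/0.1 ≈ 7.7 minutes.


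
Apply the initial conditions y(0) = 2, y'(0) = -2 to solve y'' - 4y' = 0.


Characteristic roots of r² - 4r = 0 are 0, 4.
General solution y = c₁ + c₂ e^(4x).
Apply y(0) = 2: c₁ + c₂ = 2. Apply y'(0) = -2: 0 c₁ + 4 c₂ = -2.
Solve: c₁ = 5/2, c₂ = -1/2.
Particular solution: y = 5/2 - (1/2)e^(4x).


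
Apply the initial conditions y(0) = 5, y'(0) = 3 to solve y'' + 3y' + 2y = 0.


Characteristic roots of r² + 3r + 2 = 0 are -2, -1.
General solution y = c₁ e^(-2x) + c₂ e^(-x).
Apply y(0) = 5: c₁ + c₂ = 5. Apply y'(0) = 3: -2 c₁ - 1 c₂ = 3.
Solve: c₁ = -8, c₂ = 13.
Particular solution: y = -8e^(-2x) + 13e^(-x).


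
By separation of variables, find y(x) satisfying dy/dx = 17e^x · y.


Separate variables: dy/y = 17e^x dx.
Integrate: ln|y| = 17e^x + C₀.
Exponentiate: y = Ce^(17e^x).


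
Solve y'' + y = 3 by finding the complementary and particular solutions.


Homogeneous part: r² + 1 = 0 ⇒ r = ±1i, so y_h = C₁cos(x) + C₂sin(x).
Try constant y_p = A; plug in: 1A = 3 ⇒ A = 3.
General solution: y = C₁cos(x) + C₂sin(x) + 3.


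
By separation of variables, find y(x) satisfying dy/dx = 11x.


Integrate both sides with respect to x: y = ∫ 11x dx = (11/2)x^2 + C.


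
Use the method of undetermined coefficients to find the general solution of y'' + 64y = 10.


Homogeneous part: r² + 64 = 0 ⇒ r = ±8i, so y_h = C₁cos(8x) + C₂sin(8x).
Try constant y_p = A; plug in: 64A = 10 ⇒ A = 5/32.
General solution: y = C₁cos(8x) + C₂sin(8x) + 5/32.


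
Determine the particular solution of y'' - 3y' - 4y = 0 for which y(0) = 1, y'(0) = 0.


Characteristic roots of r² - 3r - 4 = 0 are -1, 4.
General solution y = c₁ e^(-x) + c₂ e^(4x).
Apply y(0) = 1: c₁ + c₂ = 1. Apply y'(0) = 0: -1 c₁ + 4 c₂ = 0.
Solve: c₁ = 4/5, c₂ = 1/5.
Particular solution: y = (4/5)e^(-x) + (1/5)e^(4x).


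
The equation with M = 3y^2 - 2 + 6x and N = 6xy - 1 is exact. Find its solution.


Check exactness: ∂M/∂y = 6y and ∂N/∂x = 6y; equal, so the equation is exact.
Integrate M with respect to x (treating y as constant): ∫M dx = 3xy^2 - 2x + 3x^2 + h(y).
Differentiate w.r.t. y and set equal to N: the x-dependent terms already match, leaving h'(y) = -1. Integrate: h(y) = -y.
So F(x,y) = 3xy^2 - 2x + 3x^2 - y.
General solution: 3xy^2 - 2x + 3x^2 - y = C.


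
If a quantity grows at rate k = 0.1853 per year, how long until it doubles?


Exponential growth: P(t) = P₀ e^(0.1853t). Set P(t)/P₀ = 2: e^(0.1853t) = 2.
Solve: t = ln(2)/0.1853 ≈ 3.74 years.


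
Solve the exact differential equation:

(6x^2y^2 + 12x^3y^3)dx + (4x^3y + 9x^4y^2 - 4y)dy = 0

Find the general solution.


Check exactness: ∂M/∂y = 12x^2y + 36x^3y^2 and ∂N/∂x = 12x^2y + 36x^3y^2; equal, so the equation is exact.
Integrate M with respect to x (treating y as constant): ∫M dx = 2x^3y^2 + 3x^4y^3 + h(y).
Differentiate w.r.t. y and set equal to N: the x-dependent terms already match, leaving h'(y) = -4y. Integrate: h(y) = -2y^2.
So F(x,y) = 2x^3y^2 + 3x^4y^3 - 2y^2.
General solution: 2x^3y^2 + 3x^4y^3 - 2y^2 = C.


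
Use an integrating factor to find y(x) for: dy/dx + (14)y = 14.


P(x) = 14, Q(x) = 14; integrating factor μ = e^(14x).
(μ y)' = 14e^(14x) ⇒ μ y = e^(14x) + C.
Divide by μ: y = 1 + Ce^(-14x).


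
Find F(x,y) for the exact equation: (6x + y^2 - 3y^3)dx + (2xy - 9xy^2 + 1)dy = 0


Check exactness: ∂M/∂y = 2y - 9y^2 and ∂N/∂x = 2y - 9y^2; equal, so the equation is exact.
Integrate M with respect to x (treating y as constant): ∫M dx = 3x^2 + xy^2 - 3xy^3 + h(y).
Differentiate w.r.t. y and set equal to N: the x-dependent terms already match, leaving h'(y) = 1. Integrate: h(y) = y.
So F(x,y) = 3x^2 + xy^2 - 3xy^3 + y.
General solution: 3x^2 + xy^2 - 3xy^3 + y = C.


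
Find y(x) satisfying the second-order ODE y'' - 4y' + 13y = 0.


Characteristic equation: r² - 4r + 13 = 0.
Discriminant is negative; roots r = 2 ± 3i (complex conjugate pair).
General solution uses e^(α x)(C₁ cos(β x) + C₂ sin(β x)): y = e^(2x)(C₁cos(3x) + C₂sin(3x)).


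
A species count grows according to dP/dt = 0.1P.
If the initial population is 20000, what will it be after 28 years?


The ODE dP/dt = 0.1P has solution P(t) = P(0)e^(0.1t).
Substitute P(0) = 20000 and t = 28: P(28) = 20000 e^(2.80) ≈ 328893.


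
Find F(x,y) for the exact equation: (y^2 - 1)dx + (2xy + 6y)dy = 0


Check exactness: ∂M/∂y = 2y and ∂N/∂x = 2y; equal, so the equation is exact.
Integrate M with respect to x (treating y as constant): ∫M dx = xy^2 - x + h(y).
Differentiate w.r.t. y and set equal to N: the x-dependent terms already match, leaving h'(y) = 6y. Integrate: h(y) = 3y^2.
So F(x,y) = xy^2 - x + 3y^2.
General solution: xy^2 - x + 3y^2 = C.


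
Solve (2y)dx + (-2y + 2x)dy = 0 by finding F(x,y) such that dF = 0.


Check exactness: ∂M/∂y = 2 and ∂N/∂x = 2; equal, so the equation is exact.
Integrate M with respect to x (treating y as constant): ∫M dx = 2xy + h(y).
Differentiate w.r.t. y and set equal to N: the x-dependent terms already match, leaving h'(y) = -2y. Integrate: h(y) = -y^2.
So F(x,y) = -y^2 + 2xy.
General solution: -y^2 + 2xy = C.


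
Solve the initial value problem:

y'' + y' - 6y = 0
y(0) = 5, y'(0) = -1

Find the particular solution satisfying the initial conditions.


Characteristic roots of r² + r - 6 = 0 are -3, 2.
General solution y = c₁ e^(-3x) + c₂ e^(2x).
Apply y(0) = 5: c₁ + c₂ = 5. Apply y'(0) = -1: -3 c₁ + 2 c₂ = -1.
Solve: c₁ = 11/5, c₂ = 14/5.
Particular solution: y = (11/5)e^(-3x) + (14/5)e^(2x).


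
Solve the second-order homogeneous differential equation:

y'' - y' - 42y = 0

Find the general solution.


Characteristic equation: r² - r - 42 = 0.
Factor: (r - 7)(r + 6) = 0 ⇒ r = 7, -6 (distinct real).
General solution: y = C₁e^(7x) + C₂e^(-6x).


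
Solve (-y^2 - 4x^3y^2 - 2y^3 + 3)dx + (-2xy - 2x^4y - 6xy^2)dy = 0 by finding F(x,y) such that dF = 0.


Check exactness: ∂M/∂y = -2y - 8x^3y - 6y^2 and ∂N/∂x = -2y - 8x^3y - 6y^2; equal, so the equation is exact.
Integrate M with respect to x (treating y as constant): ∫M dx = -xy^2 - x^4y^2 - 2xy^3 + 3x + h(y).
Differentiate w.r.t. y and set equal to N: all terms match, so h'(y) = 0 and h is a constant absorbed into C.
General solution: -xy^2 - x^4y^2 - 2xy^3 + 3x = C.


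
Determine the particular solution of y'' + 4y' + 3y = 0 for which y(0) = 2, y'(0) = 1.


Characteristic roots of r² + 4r + 3 = 0 are -1, -3.
General solution y = c₁ e^(-x) + c₂ e^(-3x).
Apply y(0) = 2: c₁ + c₂ = 2. Apply y'(0) = 1: -1 c₁ - 3 c₂ = 1.
Solve: c₁ = 7/2, c₂ = -3/2.
Particular solution: y = (7/2)e^(-x) - (3/2)e^(-3x).


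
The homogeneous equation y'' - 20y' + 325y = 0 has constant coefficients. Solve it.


Characteristic equation: r² - 20r + 325 = 0.
Discriminant is negative; roots r = 10 ± 15i (complex conjugate pair).
General solution uses e^(α x)(C₁ cos(β x) + C₂ sin(β x)): y = e^(10x)(C₁cos(15x) + C₂sin(15x)).


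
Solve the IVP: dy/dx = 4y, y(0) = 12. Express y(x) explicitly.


General solution of y' = 4y is y = Ce^(4x).
Apply y(0) = 12: C = 12.
Particular solution: y = 12e^(4x).


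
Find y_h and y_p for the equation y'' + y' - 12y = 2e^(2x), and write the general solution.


Characteristic roots of r² + r - 12 = 0 are -4, 3.
y_h = C₁e^(-4x) + C₂e^(3x).
Forcing exponent 2 is not a characteristic root; try y_p = Ae^(2x).
Substitute: A·(4 + (1)·2 + (-12)) = A·-6 = 2, so A = -1/3.
General solution: y = C₁e^(-4x) + C₂e^(3x) - (1/3)e^(2x).


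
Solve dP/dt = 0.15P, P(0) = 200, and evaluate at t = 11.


The ODE dP/dt = 0.15P has solution P(t) = P(0)e^(0.15t).
Substitute P(0) = 200 and t = 11: P(11) = 200 e^(1.65) ≈ 1041.


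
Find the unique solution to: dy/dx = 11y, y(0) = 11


General solution of y' = 11y is y = Ce^(11x).
Apply y(0) = 11: C = 11.
Particular solution: y = 11e^(11x).


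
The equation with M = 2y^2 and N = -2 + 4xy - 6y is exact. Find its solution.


Check exactness: ∂M/∂y = 4y and ∂N/∂x = 4y; equal, so the equation is exact.
Integrate M with respect to x (treating y as constant): ∫M dx = 2xy^2 + h(y).
Differentiate w.r.t. y and set equal to N: the x-dependent terms already match, leaving h'(y) = -2 - 6y. Integrate: h(y) = -2y - 3y^2.
So F(x,y) = -2y + 2xy^2 - 3y^2.
General solution: -2y + 2xy^2 - 3y^2 = C.


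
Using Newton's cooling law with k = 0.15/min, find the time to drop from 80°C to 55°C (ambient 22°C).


From T(t) = T_a + (T₀ - T_a)e^(-kt), set T(t) = 55:
(55 - 22) / (80 - 22) = e^(-0.15t), so t = -ln(0.569)/0.15 ≈ 3.8 minutes.


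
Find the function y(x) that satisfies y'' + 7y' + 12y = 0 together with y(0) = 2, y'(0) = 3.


Characteristic roots of r² + 7r + 12 = 0 are -4, -3.
General solution y = c₁ e^(-4x) + c₂ e^(-3x).
Apply y(0) = 2: c₁ + c₂ = 2. Apply y'(0) = 3: -4 c₁ - 3 c₂ = 3.
Solve: c₁ = -9, c₂ = 11.
Particular solution: y = -9e^(-4x) + 11e^(-3x).


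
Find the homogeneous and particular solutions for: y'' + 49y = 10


Homogeneous part: r² + 49 = 0 ⇒ r = ±7i, so y_h = C₁cos(7x) + C₂sin(7x).
Try constant y_p = A; plug in: 49A = 10 ⇒ A = 10/49.
General solution: y = C₁cos(7x) + C₂sin(7x) + 10/49.


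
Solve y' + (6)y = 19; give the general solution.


P(x) = 6, Q(x) = 19; integrating factor μ = e^(6x).
(μ y)' = 19e^(6x) ⇒ μ y = (19/6)e^(6x) + C.
Divide by μ: y = 19/6 + Ce^(-6x).


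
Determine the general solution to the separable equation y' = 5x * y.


Separate variables: dy/y = 5x dx.
Integrate: ln|y| = (5/2)x^2 + C₀.
Exponentiate: y = Ce^((5/2)x^2).


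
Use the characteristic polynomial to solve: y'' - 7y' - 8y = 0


Characteristic equation: r² - 7r - 8 = 0.
Factor: (r - 8)(r + 1) = 0 ⇒ r = 8, -1 (distinct real).
General solution: y = C₁e^(8x) + C₂e^(-x).


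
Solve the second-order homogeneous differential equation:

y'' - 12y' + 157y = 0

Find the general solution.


Characteristic equation: r² - 12r + 157 = 0.
Discriminant is negative; roots r = 6 ± 11i (complex conjugate pair).
General solution uses e^(α x)(C₁ cos(β x) + C₂ sin(β x)): y = e^(6x)(C₁cos(11x) + C₂sin(11x)).


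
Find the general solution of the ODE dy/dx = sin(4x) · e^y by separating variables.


Separate: e^(-y) dy = sin(4x) dx.
Integrate: -e^(-y) = -(1/4)cos(4x) + C₀.
Rearrange: e^(-y) = (1/4)cos(4x) + C.


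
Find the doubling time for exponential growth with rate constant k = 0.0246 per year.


Exponential growth: P(t) = P₀ e^(0.0246t). Set P(t)/P₀ = 2: e^(0.0246t) = 2.
Solve: t = ln(2)/0.0246 ≈ 28.18 years.


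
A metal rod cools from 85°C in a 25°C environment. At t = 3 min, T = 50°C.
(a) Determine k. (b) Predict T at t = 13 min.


Newton's law: T(t) = T_a + (T₀ - T_a)e^(-kt).
(a) Use T(3) = 50: (50 - 25)/(85 - 25) = e^(-k·3), so k = -ln(0.417)/3 ≈ 0.2918.
(b) Apply k to t = 13: T(13) = 25 + (60)e^(-3.794) ≈ 26.4°C.


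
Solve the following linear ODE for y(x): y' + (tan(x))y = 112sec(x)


P(x) = tan(x) ⇒ μ = e^(∫tan(x)dx) = sec(x).
(sec(x) y)' = 112sec²(x) ⇒ sec(x) y = 112tan(x) + C.
Multiply by cos(x): y = 112sin(x) + C·cos(x).


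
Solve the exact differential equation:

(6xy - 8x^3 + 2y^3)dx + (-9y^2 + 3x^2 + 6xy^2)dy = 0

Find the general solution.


Check exactness: ∂M/∂y = 6x + 6y^2 and ∂N/∂x = 6x + 6y^2; equal, so the equation is exact.
Integrate M with respect to x (treating y as constant): ∫M dx = 3x^2y - 2x^4 + 2xy^3 + h(y).
Differentiate w.r.t. y and set equal to N: the x-dependent terms already match, leaving h'(y) = -9y^2. Integrate: h(y) = -3y^3.
So F(x,y) = -3y^3 + 3x^2y - 2x^4 + 2xy^3.
General solution: -3y^3 + 3x^2y - 2x^4 + 2xy^3 = C.


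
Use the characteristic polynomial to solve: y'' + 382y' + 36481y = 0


Characteristic equation: r² + 382r + 36481 = 0, i.e. (r + 191)² = 0.
Repeated root r = -191; include an x factor for the second linearly independent solution.
General solution: y = (C₁ + C₂x)e^(-191x).


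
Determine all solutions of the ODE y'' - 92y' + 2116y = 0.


Characteristic equation: r² - 92r + 2116 = 0, i.e. (r - 46)² = 0.
Repeated root r = 46; include an x factor for the second linearly independent solution.
General solution: y = (C₁ + C₂x)e^(46x).


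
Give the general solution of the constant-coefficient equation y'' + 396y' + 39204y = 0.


Characteristic equation: r² + 396r + 39204 = 0, i.e. (r + 198)² = 0.
Repeated root r = -198; include an x factor for the second linearly independent solution.
General solution: y = (C₁ + C₂x)e^(-198x).


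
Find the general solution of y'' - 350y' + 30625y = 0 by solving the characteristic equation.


Characteristic equation: r² - 350r + 30625 = 0, i.e. (r - 175)² = 0.
Repeated root r = 175; include an x factor for the second linearly independent solution.
General solution: y = (C₁ + C₂x)e^(175x).


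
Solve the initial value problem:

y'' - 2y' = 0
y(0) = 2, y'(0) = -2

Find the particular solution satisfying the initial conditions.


Characteristic roots of r² - 2r = 0 are 2, 0.
General solution y = c₁ e^(2x) + c₂.
Apply y(0) = 2: c₁ + c₂ = 2. Apply y'(0) = -2: 2 c₁ + 0 c₂ = -2.
Solve: c₁ = -1, c₂ = 3.
Particular solution: y = -e^(2x) + 3.


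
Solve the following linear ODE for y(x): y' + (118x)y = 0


P(x) = 118x ⇒ μ = e^(59x²).
Q(x) = 0 so μ y is constant: y = Ce^(-59x²).


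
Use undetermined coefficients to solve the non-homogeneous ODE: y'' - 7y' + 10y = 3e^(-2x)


Characteristic roots of r² - 7r + 10 = 0 are 5, 2.
y_h = C₁e^(5x) + C₂e^(2x).
Forcing exponent -2 is not a characteristic root; try y_p = Ae^(-2x).
Substitute: A·(4 + (-7)·-2 + (10)) = A·28 = 3, so A = 3/28.
General solution: y = C₁e^(5x) + C₂e^(2x) + (3/28)e^(-2x).


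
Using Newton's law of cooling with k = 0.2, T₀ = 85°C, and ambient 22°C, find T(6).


Newton's law: dT/dt = -k(T - T_a) has solution T(t) = T_a + (T₀ - T_a)e^(-kt).
Plug in T_a = 22, T₀ = 85, k = 0.2, t = 6: T(6) = 22 + (63)e^(-1.20) ≈ 41.0°C.


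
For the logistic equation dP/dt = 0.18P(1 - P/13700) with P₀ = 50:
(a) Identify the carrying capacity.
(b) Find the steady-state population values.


Logistic ODE dP/dt = 0.18P(1 - P/13700) has equilibria where dP/dt = 0, i.e. P = 0 or P = 13700.
The coefficient (1 - P/K) = 0 when P = K, identifying K = 13700 as the carrying capacity.
(a) K = 13700; (b) equilibria P = 0 and P = 13700.


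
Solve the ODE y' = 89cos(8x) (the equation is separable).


g(y) = 1, so integrate directly: y = ∫ 89cos(8x) dx = (89/8)sin(8x) + C.


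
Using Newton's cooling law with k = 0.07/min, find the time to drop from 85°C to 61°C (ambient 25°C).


From T(t) = T_a + (T₀ - T_a)e^(-kt), set T(t) = 61:
(61 - 25) / (85 - 25) = e^(-0.07t), so t = -ln(0.600)/0.07 ≈ 7.3 minutes.


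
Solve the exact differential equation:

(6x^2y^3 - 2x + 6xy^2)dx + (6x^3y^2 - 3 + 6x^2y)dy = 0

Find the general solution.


Check exactness: ∂M/∂y = 18x^2y^2 + 12xy and ∂N/∂x = 18x^2y^2 + 12xy; equal, so the equation is exact.
Integrate M with respect to x (treating y as constant): ∫M dx = 2x^3y^3 - x^2 + 3x^2y^2 + h(y).
Differentiate w.r.t. y and set equal to N: the x-dependent terms already match, leaving h'(y) = -3. Integrate: h(y) = -3y.
So F(x,y) = 2x^3y^3 - 3y - x^2 + 3x^2y^2.
General solution: 2x^3y^3 - 3y - x^2 + 3x^2y^2 = C.


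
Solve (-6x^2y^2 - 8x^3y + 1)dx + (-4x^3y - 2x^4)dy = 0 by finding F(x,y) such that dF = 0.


Check exactness: ∂M/∂y = -12x^2y - 8x^3 and ∂N/∂x = -12x^2y - 8x^3; equal, so the equation is exact.
Integrate M with respect to x (treating y as constant): ∫M dx = -2x^3y^2 - 2x^4y + x + h(y).
Differentiate w.r.t. y and set equal to N: all terms match, so h'(y) = 0 and h is a constant absorbed into C.
General solution: -2x^3y^2 - 2x^4y + x = C.


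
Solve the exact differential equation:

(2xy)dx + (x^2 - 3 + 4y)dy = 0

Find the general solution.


Check exactness: ∂M/∂y = 2x and ∂N/∂x = 2x; equal, so the equation is exact.
Integrate M with respect to x (treating y as constant): ∫M dx = x^2y + h(y).
Differentiate w.r.t. y and set equal to N: the x-dependent terms already match, leaving h'(y) = -3 + 4y. Integrate: h(y) = -3y + 2y^2.
So F(x,y) = x^2y - 3y + 2y^2.
General solution: x^2y - 3y + 2y^2 = C.


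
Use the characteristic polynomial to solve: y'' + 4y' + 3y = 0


Characteristic equation: r² + 4r + 3 = 0.
Factor: (r + 3)(r + 1) = 0 ⇒ r = -3, -1 (distinct real).
General solution: y = C₁e^(-3x) + C₂e^(-x).


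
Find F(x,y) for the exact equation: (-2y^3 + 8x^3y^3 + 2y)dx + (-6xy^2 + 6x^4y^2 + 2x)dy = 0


Check exactness: ∂M/∂y = -6y^2 + 24x^3y^2 + 2 and ∂N/∂x = -6y^2 + 24x^3y^2 + 2; equal, so the equation is exact.
Integrate M with respect to x (treating y as constant): ∫M dx = -2xy^3 + 2x^4y^3 + 2xy + h(y).
Differentiate w.r.t. y and set equal to N: all terms match, so h'(y) = 0 and h is a constant absorbed into C.
General solution: -2xy^3 + 2x^4y^3 + 2xy = C.


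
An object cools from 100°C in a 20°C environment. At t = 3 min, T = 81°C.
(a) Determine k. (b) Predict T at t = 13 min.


Newton's law: T(t) = T_a + (T₀ - T_a)e^(-kt).
(a) Use T(3) = 81: (81 - 20)/(100 - 20) = e^(-k·3), so k = -ln(0.762)/3 ≈ 0.0904.
(b) Apply k to t = 13: T(13) = 20 + (80)e^(-1.175) ≈ 44.7°C.


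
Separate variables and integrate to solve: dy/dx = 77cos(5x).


g(y) = 1, so integrate directly: y = ∫ 77cos(5x) dx = (77/5)sin(5x) + C.


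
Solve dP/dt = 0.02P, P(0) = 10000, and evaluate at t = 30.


The ODE dP/dt = 0.02P has solution P(t) = P(0)e^(0.02t).
Substitute P(0) = 10000 and t = 30: P(30) = 10000 e^(0.60) ≈ 18221.


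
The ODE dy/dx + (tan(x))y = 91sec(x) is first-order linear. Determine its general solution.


P(x) = tan(x) ⇒ μ = e^(∫tan(x)dx) = sec(x).
(sec(x) y)' = 91sec²(x) ⇒ sec(x) y = 91tan(x) + C.
Multiply by cos(x): y = 91sin(x) + C·cos(x).


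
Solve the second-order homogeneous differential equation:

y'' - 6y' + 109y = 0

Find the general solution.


Characteristic equation: r² - 6r + 109 = 0.
Discriminant is negative; roots r = 3 ± 10i (complex conjugate pair).
General solution uses e^(α x)(C₁ cos(β x) + C₂ sin(β x)): y = e^(3x)(C₁cos(10x) + C₂sin(10x)).


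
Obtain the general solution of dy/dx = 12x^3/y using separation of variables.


Separate variables: y dy = 12x^3 dx.
Integrate both sides: y²/2 = 3x^4 + C₀.
Multiply by 2: y² = 6x^4 + C.


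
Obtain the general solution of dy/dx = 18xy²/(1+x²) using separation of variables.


Separate: dy/y² = 18x/(1+x²) dx.
Integrate LHS: ∫ dy/y² = -1/y.
Integrate RHS via u = 1+x²: 9ln(1+x²) + C.
Result: -1/y = 9ln(1+x²) + C.


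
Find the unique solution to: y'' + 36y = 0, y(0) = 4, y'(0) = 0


Characteristic roots of r² + 36 = 0 are ±6i, so y = C₁cos(6x) + C₂sin(6x).
Apply y(0) = 4: C₁ = 4. Differentiate and apply y'(0) = 0: 6·C₂ = 0, so C₂ = 0.
Particular solution: y = 4cos(6x).


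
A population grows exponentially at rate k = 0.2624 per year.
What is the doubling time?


Exponential growth: P(t) = P₀ e^(0.2624t). Set P(t)/P₀ = 2: e^(0.2624t) = 2.
Solve: t = ln(2)/0.2624 ≈ 2.64 years.


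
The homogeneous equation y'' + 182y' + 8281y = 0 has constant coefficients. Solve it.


Characteristic equation: r² + 182r + 8281 = 0, i.e. (r + 91)² = 0.
Repeated root r = -91; include an x factor for the second linearly independent solution.
General solution: y = (C₁ + C₂x)e^(-91x).


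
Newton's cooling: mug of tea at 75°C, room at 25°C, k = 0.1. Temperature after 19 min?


Newton's law: dT/dt = -k(T - T_a) has solution T(t) = T_a + (T₀ - T_a)e^(-kt).
Plug in T_a = 25, T₀ = 75, k = 0.1, t = 19: T(19) = 25 + (50)e^(-1.90) ≈ 32.5°C.


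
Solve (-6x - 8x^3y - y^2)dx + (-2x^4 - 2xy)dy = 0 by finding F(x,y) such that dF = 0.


Check exactness: ∂M/∂y = -8x^3 - 2y and ∂N/∂x = -8x^3 - 2y; equal, so the equation is exact.
Integrate M with respect to x (treating y as constant): ∫M dx = -3x^2 - 2x^4y - xy^2 + h(y).
Differentiate w.r.t. y and set equal to N: all terms match, so h'(y) = 0 and h is a constant absorbed into C.
General solution: -3x^2 - 2x^4y - xy^2 = C.


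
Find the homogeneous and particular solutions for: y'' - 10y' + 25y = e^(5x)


Characteristic polynomial (r - 5)² = 0; repeated root r = 5.
y_h = (C₁ + C₂x)e^(5x). Forcing matches the repeated root (resonance), so try y_p = Ax² e^(5x).
Substitute and solve for A: 2A = 1, so A = 1/2.
General solution: y = (C₁ + C₂x + (1/2)x²)e^(5x).


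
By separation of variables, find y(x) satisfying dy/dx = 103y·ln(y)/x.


Separate: dy/[y ln(y)] = 103 dx/x.
Substitute u = ln(y): du/u = 103 dx/x.
Integrate: ln|ln(y)| = 103ln|x| + C₀, hence ln(y) = C·x^103.


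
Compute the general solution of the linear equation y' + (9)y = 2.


P(x) = 9, Q(x) = 2; integrating factor μ = e^(9x).
(μ y)' = 2e^(9x) ⇒ μ y = (2/9)e^(9x) + C.
Divide by μ: y = 2/9 + Ce^(-9x).


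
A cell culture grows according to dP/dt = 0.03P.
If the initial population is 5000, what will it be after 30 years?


The ODE dP/dt = 0.03P has solution P(t) = P(0)e^(0.03t).
Substitute P(0) = 5000 and t = 30: P(30) = 5000 e^(0.90) ≈ 12298.


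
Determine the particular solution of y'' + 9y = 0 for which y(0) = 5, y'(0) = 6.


Characteristic roots of r² + 9 = 0 are ±3i, so y = C₁cos(3x) + C₂sin(3x).
Apply y(0) = 5: C₁ = 5. Differentiate and apply y'(0) = 6: 3·C₂ = 6, so C₂ = 2.
Particular solution: y = 5cos(3x) + 2sin(3x).


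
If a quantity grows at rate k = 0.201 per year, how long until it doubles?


Exponential growth: P(t) = P₀ e^(0.201t). Set P(t)/P₀ = 2: e^(0.201t) = 2.
Solve: t = ln(2)/0.201 ≈ 3.45 years.


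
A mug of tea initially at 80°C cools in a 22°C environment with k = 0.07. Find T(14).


Newton's law: dT/dt = -k(T - T_a) has solution T(t) = T_a + (T₀ - T_a)e^(-kt).
Plug in T_a = 22, T₀ = 80, k = 0.07, t = 14: T(14) = 22 + (58)e^(-0.98) ≈ 43.8°C.


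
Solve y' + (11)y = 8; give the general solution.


P(x) = 11, Q(x) = 8; integrating factor μ = e^(11x).
(μ y)' = 8e^(11x) ⇒ μ y = (8/11)e^(11x) + C.
Divide by μ: y = 8/11 + Ce^(-11x).


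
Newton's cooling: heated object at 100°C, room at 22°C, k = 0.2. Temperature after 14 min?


Newton's law: dT/dt = -k(T - T_a) has solution T(t) = T_a + (T₀ - T_a)e^(-kt).
Plug in T_a = 22, T₀ = 100, k = 0.2, t = 14: T(14) = 22 + (78)e^(-2.80) ≈ 26.7°C.


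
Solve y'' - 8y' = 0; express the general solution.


Characteristic equation: r² - 8r = 0.
Factor: (r - 0)(r - 8) = 0 ⇒ r = 0, 8 (distinct real).
General solution: y = C₁ + C₂e^(8x).


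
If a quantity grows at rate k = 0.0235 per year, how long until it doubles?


Exponential growth: P(t) = P₀ e^(0.0235t). Set P(t)/P₀ = 2: e^(0.0235t) = 2.
Solve: t = ln(2)/0.0235 ≈ 29.50 years.


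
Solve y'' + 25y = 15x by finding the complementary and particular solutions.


Homogeneous: r² + 25 = 0 ⇒ r = ±5i, y_h = C₁cos(5x) + C₂sin(5x).
Polynomial forcing; try y_p = Ax + B. Then y_p'' + 25 y_p = 25(Ax + B) = 15x, so B = 0 and A = 3/5.
General solution: y = C₁cos(5x) + C₂sin(5x) + (3/5)x.


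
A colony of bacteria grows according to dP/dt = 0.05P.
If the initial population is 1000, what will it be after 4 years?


The ODE dP/dt = 0.05P has solution P(t) = P(0)e^(0.05t).
Substitute P(0) = 1000 and t = 4: P(4) = 1000 e^(0.20) ≈ 1221.


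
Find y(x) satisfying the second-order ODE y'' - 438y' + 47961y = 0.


Characteristic equation: r² - 438r + 47961 = 0, i.e. (r - 219)² = 0.
Repeated root r = 219; include an x factor for the second linearly independent solution.
General solution: y = (C₁ + C₂x)e^(219x).


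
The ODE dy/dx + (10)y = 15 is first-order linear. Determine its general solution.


P(x) = 10, Q(x) = 15; integrating factor μ = e^(10x).
(μ y)' = 15e^(10x) ⇒ μ y = (3/2)e^(10x) + C.
Divide by μ: y = 3/2 + Ce^(-10x).


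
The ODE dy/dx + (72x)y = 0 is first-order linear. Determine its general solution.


P(x) = 72x ⇒ μ = e^(36x²).
Q(x) = 0 so μ y is constant: y = Ce^(-36x²).


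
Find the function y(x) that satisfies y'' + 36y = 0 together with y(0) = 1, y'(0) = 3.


Characteristic roots of r² + 36 = 0 are ±6i, so y = C₁cos(6x) + C₂sin(6x).
Apply y(0) = 1: C₁ = 1. Differentiate and apply y'(0) = 3: 6·C₂ = 3, so C₂ = 1/2.
Particular solution: y = cos(6x) + (1/2)sin(6x).


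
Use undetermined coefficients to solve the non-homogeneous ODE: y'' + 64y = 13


Homogeneous part: r² + 64 = 0 ⇒ r = ±8i, so y_h = C₁cos(8x) + C₂sin(8x).
Try constant y_p = A; plug in: 64A = 13 ⇒ A = 13/64.
General solution: y = C₁cos(8x) + C₂sin(8x) + 13/64.


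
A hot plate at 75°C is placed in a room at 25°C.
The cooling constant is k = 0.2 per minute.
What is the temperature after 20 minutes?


Newton's law: dT/dt = -k(T - T_a) has solution T(t) = T_a + (T₀ - T_a)e^(-kt).
Plug in T_a = 25, T₀ = 75, k = 0.2, t = 20: T(20) = 25 + (50)e^(-4.00) ≈ 25.9°C.


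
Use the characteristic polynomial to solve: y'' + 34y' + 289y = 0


Characteristic equation: r² + 34r + 289 = 0, i.e. (r + 17)² = 0.
Repeated root r = -17; include an x factor for the second linearly independent solution.
General solution: y = (C₁ + C₂x)e^(-17x).


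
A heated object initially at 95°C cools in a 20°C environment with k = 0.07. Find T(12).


Newton's law: dT/dt = -k(T - T_a) has solution T(t) = T_a + (T₀ - T_a)e^(-kt).
Plug in T_a = 20, T₀ = 95, k = 0.07, t = 12: T(12) = 20 + (75)e^(-0.84) ≈ 52.4°C.


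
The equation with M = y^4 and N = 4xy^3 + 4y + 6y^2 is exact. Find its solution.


Check exactness: ∂M/∂y = 4y^3 and ∂N/∂x = 4y^3; equal, so the equation is exact.
Integrate M with respect to x (treating y as constant): ∫M dx = xy^4 + h(y).
Differentiate w.r.t. y and set equal to N: the x-dependent terms already match, leaving h'(y) = 4y + 6y^2. Integrate: h(y) = 2y^2 + 2y^3.
So F(x,y) = xy^4 + 2y^2 + 2y^3.
General solution: xy^4 + 2y^2 + 2y^3 = C.


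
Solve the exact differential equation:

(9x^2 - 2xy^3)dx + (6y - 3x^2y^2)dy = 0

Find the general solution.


Check exactness: ∂M/∂y = -6xy^2 and ∂N/∂x = -6xy^2; equal, so the equation is exact.
Integrate M with respect to x (treating y as constant): ∫M dx = 3x^3 - x^2y^3 + h(y).
Differentiate w.r.t. y and set equal to N: the x-dependent terms already match, leaving h'(y) = 6y. Integrate: h(y) = 3y^2.
So F(x,y) = 3y^2 + 3x^3 - x^2y^3.
General solution: 3y^2 + 3x^3 - x^2y^3 = C.


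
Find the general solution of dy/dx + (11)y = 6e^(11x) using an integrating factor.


P(x) = 11 ⇒ μ = e^(11x).
(μ y)' = 6e^(22x) ⇒ μ y = (6/22)e^(22x) + C.
Divide by μ: y = (3/11)e^(11x) + Ce^(-11x).


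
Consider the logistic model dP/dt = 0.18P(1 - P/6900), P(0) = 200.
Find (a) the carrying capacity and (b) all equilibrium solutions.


Logistic ODE dP/dt = 0.18P(1 - P/6900) has equilibria where dP/dt = 0, i.e. P = 0 or P = 6900.
The coefficient (1 - P/K) = 0 when P = K, identifying K = 6900 as the carrying capacity.
(a) K = 6900; (b) equilibria P = 0 and P = 6900.


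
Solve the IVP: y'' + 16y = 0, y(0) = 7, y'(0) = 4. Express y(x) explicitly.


Characteristic roots of r² + 16 = 0 are ±4i, so y = C₁cos(4x) + C₂sin(4x).
Apply y(0) = 7: C₁ = 7. Differentiate and apply y'(0) = 4: 4·C₂ = 4, so C₂ = 1.
Particular solution: y = 7cos(4x) + sin(4x).


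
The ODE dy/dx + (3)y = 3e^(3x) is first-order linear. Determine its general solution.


P(x) = 3 ⇒ μ = e^(3x).
(μ y)' = 3e^(6x) ⇒ μ y = (3/6)e^(6x) + C.
Divide by μ: y = (1/2)e^(3x) + Ce^(-3x).


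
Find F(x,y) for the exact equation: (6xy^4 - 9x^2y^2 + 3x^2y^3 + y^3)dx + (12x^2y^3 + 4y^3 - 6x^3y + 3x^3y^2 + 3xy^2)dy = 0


Check exactness: ∂M/∂y = 24xy^3 - 18x^2y + 9x^2y^2 + 3y^2 and ∂N/∂x = 24xy^3 - 18x^2y + 9x^2y^2 + 3y^2; equal, so the equation is exact.
Integrate M with respect to x (treating y as constant): ∫M dx = 3x^2y^4 - 3x^3y^2 + x^3y^3 + xy^3 + h(y).
Differentiate w.r.t. y and set equal to N: the x-dependent terms already match, leaving h'(y) = 4y^3. Integrate: h(y) = y^4.
So F(x,y) = 3x^2y^4 + y^4 - 3x^3y^2 + x^3y^3 + xy^3.
General solution: 3x^2y^4 + y^4 - 3x^3y^2 + x^3y^3 + xy^3 = C.


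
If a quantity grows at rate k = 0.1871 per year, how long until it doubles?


Exponential growth: P(t) = P₀ e^(0.1871t). Set P(t)/P₀ = 2: e^(0.1871t) = 2.
Solve: t = ln(2)/0.1871 ≈ 3.70 years.


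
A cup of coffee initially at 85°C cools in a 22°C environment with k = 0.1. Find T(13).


Newton's law: dT/dt = -k(T - T_a) has solution T(t) = T_a + (T₀ - T_a)e^(-kt).
Plug in T_a = 22, T₀ = 85, k = 0.1, t = 13: T(13) = 22 + (63)e^(-1.30) ≈ 39.2°C.


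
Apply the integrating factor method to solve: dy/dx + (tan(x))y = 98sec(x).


P(x) = tan(x) ⇒ μ = e^(∫tan(x)dx) = sec(x).
(sec(x) y)' = 98sec²(x) ⇒ sec(x) y = 98tan(x) + C.
Multiply by cos(x): y = 98sin(x) + C·cos(x).


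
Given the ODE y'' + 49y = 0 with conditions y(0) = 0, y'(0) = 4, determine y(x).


Characteristic roots of r² + 49 = 0 are ±7i, so y = C₁cos(7x) + C₂sin(7x).
Apply y(0) = 0: C₁ = 0. Differentiate and apply y'(0) = 4: 7·C₂ = 4, so C₂ = 4/7.
Particular solution: y = (4/7)sin(7x).


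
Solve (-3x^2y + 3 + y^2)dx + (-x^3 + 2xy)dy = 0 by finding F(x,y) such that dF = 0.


Check exactness: ∂M/∂y = -3x^2 + 2y and ∂N/∂x = -3x^2 + 2y; equal, so the equation is exact.
Integrate M with respect to x (treating y as constant): ∫M dx = -x^3y + 3x + xy^2 + h(y).
Differentiate w.r.t. y and set equal to N: all terms match, so h'(y) = 0 and h is a constant absorbed into C.
General solution: -x^3y + 3x + xy^2 = C.


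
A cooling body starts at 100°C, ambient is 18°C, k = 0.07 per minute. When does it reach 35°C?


From T(t) = T_a + (T₀ - T_a)e^(-kt), set T(t) = 35:
(35 - 18) / (100 - 18) = e^(-0.07t), so t = -ln(0.207)/0.07 ≈ 22.5 minutes.


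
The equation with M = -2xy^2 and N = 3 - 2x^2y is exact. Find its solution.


Check exactness: ∂M/∂y = -4xy and ∂N/∂x = -4xy; equal, so the equation is exact.
Integrate M with respect to x (treating y as constant): ∫M dx = -x^2y^2 + h(y).
Differentiate w.r.t. y and set equal to N: the x-dependent terms already match, leaving h'(y) = 3. Integrate: h(y) = 3y.
So F(x,y) = 3y - x^2y^2.
General solution: 3y - x^2y^2 = C.


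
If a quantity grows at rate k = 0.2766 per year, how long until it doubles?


Exponential growth: P(t) = P₀ e^(0.2766t). Set P(t)/P₀ = 2: e^(0.2766t) = 2.
Solve: t = ln(2)/0.2766 ≈ 2.51 years.


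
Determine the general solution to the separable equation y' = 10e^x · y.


Separate variables: dy/y = 10e^x dx.
Integrate: ln|y| = 10e^x + C₀.
Exponentiate: y = Ce^(10e^x).


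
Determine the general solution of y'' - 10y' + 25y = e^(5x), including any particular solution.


Characteristic polynomial (r - 5)² = 0; repeated root r = 5.
y_h = (C₁ + C₂x)e^(5x). Forcing matches the repeated root (resonance), so try y_p = Ax² e^(5x).
Substitute and solve for A: 2A = 1, so A = 1/2.
General solution: y = (C₁ + C₂x + (1/2)x²)e^(5x).


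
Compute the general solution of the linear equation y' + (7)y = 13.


P(x) = 7, Q(x) = 13; integrating factor μ = e^(7x).
(μ y)' = 13e^(7x) ⇒ μ y = (13/7)e^(7x) + C.
Divide by μ: y = 13/7 + Ce^(-7x).


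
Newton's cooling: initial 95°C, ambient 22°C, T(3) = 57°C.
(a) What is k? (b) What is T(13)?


Newton's law: T(t) = T_a + (T₀ - T_a)e^(-kt).
(a) Use T(3) = 57: (57 - 22)/(95 - 22) = e^(-k·3), so k = -ln(0.479)/3 ≈ 0.2450.
(b) Apply k to t = 13: T(13) = 22 + (73)e^(-3.185) ≈ 25.0°C.


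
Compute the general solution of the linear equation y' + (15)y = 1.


P(x) = 15, Q(x) = 1; integrating factor μ = e^(15x).
(μ y)' = e^(15x) ⇒ μ y = (1/15)e^(15x) + C.
Divide by μ: y = 1/15 + Ce^(-15x).


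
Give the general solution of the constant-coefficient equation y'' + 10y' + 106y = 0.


Characteristic equation: r² + 10r + 106 = 0.
Discriminant is negative; roots r = -5 ± 9i (complex conjugate pair).
General solution uses e^(α x)(C₁ cos(β x) + C₂ sin(β x)): y = e^(-5x)(C₁cos(9x) + C₂sin(9x)).


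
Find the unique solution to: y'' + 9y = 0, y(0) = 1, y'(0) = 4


Characteristic roots of r² + 9 = 0 are ±3i, so y = C₁cos(3x) + C₂sin(3x).
Apply y(0) = 1: C₁ = 1. Differentiate and apply y'(0) = 4: 3·C₂ = 4, so C₂ = 4/3.
Particular solution: y = cos(3x) + (4/3)sin(3x).


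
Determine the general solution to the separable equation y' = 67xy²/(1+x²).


Separate: dy/y² = 67x/(1+x²) dx.
Integrate LHS: ∫ dy/y² = -1/y.
Integrate RHS via u = 1+x²: (67/2)ln(1+x²) + C.
Result: -1/y = (67/2)ln(1+x²) + C.
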